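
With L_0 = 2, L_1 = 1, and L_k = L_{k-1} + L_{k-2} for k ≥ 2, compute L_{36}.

33385282

Iterating the recurrence up to L_{28} = 710647 and L_{27} = 439204:
L_{29} = L_{28} + L_{27} = 710647 + 439204 = 1149851
L_{30} = L_{29} + L_{28} = 1149851 + 710647 = 1860498
L_{31} = L_{30} + L_{29} = 1860498 + 1149851 = 3010349
L_{32} = L_{31} + L_{30} = 3010349 + 1860498 = 4870847
L_{33} = L_{32} + L_{31} = 4870847 + 3010349 = 7881196
L_{34} = L_{33} + L_{32} = 7881196 + 4870847 = 12752043
L_{35} = L_{34} + L_{33} = 12752043 + 7881196 = 20633239
L_{36} = L_{35} + L_{34} = 20633239 + 12752043 = 33385282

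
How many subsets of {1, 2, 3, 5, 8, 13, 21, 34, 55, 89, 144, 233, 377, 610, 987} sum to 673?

Starting from the Zeckendorf form and repeatedly splitting a term F_k into F_{k−1} + F_{k−2} (when neither is already used) reaches every representation.
673 = 610+55+8 = 610+55+5+3 = 610+34+21+8 = 377+233+55+8 = 610+55+5+2+1 = … (19 more), for 24 in all.

24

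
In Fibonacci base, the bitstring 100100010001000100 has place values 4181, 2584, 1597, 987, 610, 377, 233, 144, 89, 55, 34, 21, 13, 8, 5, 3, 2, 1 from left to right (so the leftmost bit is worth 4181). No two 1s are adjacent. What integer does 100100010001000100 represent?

Summing the place values of the 1 bits: 4181 + 987 + 144 + 21 + 3 = 5336.

5336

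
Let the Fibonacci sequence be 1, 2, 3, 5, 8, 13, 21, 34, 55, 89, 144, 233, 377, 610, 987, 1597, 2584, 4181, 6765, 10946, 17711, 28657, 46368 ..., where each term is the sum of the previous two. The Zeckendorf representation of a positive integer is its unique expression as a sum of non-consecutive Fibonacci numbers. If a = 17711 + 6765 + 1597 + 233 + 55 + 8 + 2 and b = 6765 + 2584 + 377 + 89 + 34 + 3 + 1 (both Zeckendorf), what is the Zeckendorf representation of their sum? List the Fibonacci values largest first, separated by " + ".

28657 + 6765 + 610 + 144 + 34 + 13 + 1

The two numbers are 26371 and 9853, so their sum is 36224.
36224 − 28657 = 7567
7567 − 6765 = 802
802 − 610 = 192
192 − 144 = 48
48 − 34 = 14
14 − 13 = 1
1 − 1 = 0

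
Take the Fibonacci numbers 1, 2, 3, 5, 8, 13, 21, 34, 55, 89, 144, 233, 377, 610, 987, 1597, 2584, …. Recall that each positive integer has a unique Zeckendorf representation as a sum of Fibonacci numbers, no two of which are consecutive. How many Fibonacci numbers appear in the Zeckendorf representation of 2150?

largest Fibonacci ≤ 2150 is 1597; 2150 − 1597 = 553
largest Fibonacci ≤ 553 is 377; 553 − 377 = 176
largest Fibonacci ≤ 176 is 144; 176 − 144 = 32
largest Fibonacci ≤ 32 is 21; 32 − 21 = 11
largest Fibonacci ≤ 11 is 8; 11 − 8 = 3
largest Fibonacci ≤ 3 is 3; 3 − 3 = 0
2150 = 1597 + 377 + 144 + 21 + 8 + 3, which has 6 terms.

6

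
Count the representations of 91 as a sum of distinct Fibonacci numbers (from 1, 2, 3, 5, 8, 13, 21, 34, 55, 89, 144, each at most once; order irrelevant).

Each representation comes from the Zeckendorf form by replacing some F_k with F_{k−1} + F_{k−2} where possible.
91 = 89+2 = 55+34+2 = 55+21+13+2 = 55+21+8+5+2 — 4 representations.

4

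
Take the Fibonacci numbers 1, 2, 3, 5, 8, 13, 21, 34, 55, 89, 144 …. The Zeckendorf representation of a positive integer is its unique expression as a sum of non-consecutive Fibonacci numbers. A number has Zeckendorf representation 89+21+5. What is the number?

89+21+5 = 115.

115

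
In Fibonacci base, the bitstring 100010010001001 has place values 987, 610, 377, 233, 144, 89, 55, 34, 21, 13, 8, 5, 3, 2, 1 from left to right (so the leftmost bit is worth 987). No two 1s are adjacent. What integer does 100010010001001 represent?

1171

Summing the place values of the 1 bits: 987 + 144 + 34 + 5 + 1 = 1171.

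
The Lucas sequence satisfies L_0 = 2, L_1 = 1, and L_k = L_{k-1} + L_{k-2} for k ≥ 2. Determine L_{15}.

Iterating the recurrence up to L_{8} = 47 and L_{7} = 29:
L_{9} = L_{8} + L_{7} = 47 + 29 = 76
L_{10} = L_{9} + L_{8} = 76 + 47 = 123
L_{11} = L_{10} + L_{9} = 123 + 76 = 199
L_{12} = L_{11} + L_{10} = 199 + 123 = 322
L_{13} = L_{12} + L_{11} = 322 + 199 = 521
L_{14} = L_{13} + L_{12} = 521 + 322 = 843
L_{15} = L_{14} + L_{13} = 843 + 521 = 1364

1364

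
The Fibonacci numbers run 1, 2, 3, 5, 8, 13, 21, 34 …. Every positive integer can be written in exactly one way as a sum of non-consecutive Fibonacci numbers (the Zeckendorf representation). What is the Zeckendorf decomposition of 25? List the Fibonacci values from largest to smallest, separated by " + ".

take 21 (≤ 25); 25 − 21 = 4
take 3 (≤ 4); 4 − 3 = 1
take 1 (≤ 1); 1 − 1 = 0
So 25 = 21 + 3 + 1, with no two terms consecutive in the sequence.

21 + 3 + 1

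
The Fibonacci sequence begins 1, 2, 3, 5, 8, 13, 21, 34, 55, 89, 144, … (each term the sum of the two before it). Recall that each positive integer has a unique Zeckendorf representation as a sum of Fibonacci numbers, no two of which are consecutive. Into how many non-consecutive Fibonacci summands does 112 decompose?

3

Greedy algorithm:
112: greatest Fibonacci not exceeding it is 89, leaving 23
23: greatest Fibonacci not exceeding it is 21, leaving 2
2: greatest Fibonacci not exceeding it is 2, leaving 0
112 = 89 + 21 + 2, which has 3 terms.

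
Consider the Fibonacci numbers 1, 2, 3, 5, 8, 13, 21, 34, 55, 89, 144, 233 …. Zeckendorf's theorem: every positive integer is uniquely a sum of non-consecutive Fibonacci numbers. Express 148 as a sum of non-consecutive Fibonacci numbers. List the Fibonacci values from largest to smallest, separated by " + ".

144 + 3 + 1

take 144 (≤ 148); 148 − 144 = 4
take 3 (≤ 4); 4 − 3 = 1
take 1 (≤ 1); 1 − 1 = 0
So 148 = 144 + 3 + 1, with no two terms consecutive in the sequence.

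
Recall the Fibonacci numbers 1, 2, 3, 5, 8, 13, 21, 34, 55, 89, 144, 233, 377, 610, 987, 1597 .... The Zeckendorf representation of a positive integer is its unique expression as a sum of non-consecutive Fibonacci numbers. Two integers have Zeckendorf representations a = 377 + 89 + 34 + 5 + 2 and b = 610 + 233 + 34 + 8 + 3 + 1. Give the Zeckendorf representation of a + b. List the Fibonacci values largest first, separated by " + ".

987 + 377 + 21 + 8 + 3

The two numbers are 507 and 889, so their sum is 1396.
1396: greatest Fibonacci not exceeding it is 987, leaving 409
409: greatest Fibonacci not exceeding it is 377, leaving 32
32: greatest Fibonacci not exceeding it is 21, leaving 11
11: greatest Fibonacci not exceeding it is 8, leaving 3
3: greatest Fibonacci not exceeding it is 3, leaving 0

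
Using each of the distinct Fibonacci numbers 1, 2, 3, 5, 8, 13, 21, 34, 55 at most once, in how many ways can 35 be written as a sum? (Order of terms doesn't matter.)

Starting from the Zeckendorf form and repeatedly splitting a term F_k into F_{k−1} + F_{k−2} (when neither is already used) reaches every representation.
35 = 34+1 = 21+13+1 = 21+8+5+1 = 21+8+3+2+1 — 4 representations.

4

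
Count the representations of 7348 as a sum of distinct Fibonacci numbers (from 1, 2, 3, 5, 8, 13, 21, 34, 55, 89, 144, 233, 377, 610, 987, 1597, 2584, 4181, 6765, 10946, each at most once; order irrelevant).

23

7348 = 6765+377+144+55+5+2 = 6765+377+144+34+21+5+2 = 4181+2584+377+144+55+5+2 = … (20 more), for 23 in all.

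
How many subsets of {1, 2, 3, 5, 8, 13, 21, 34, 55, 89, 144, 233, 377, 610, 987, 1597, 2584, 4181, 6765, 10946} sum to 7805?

Each representation comes from the Zeckendorf form by replacing some F_k with F_{k−1} + F_{k−2} where possible.
7805 = 6765+987+34+13+5+1 = 6765+987+34+13+3+2+1 = 6765+610+377+34+13+5+1 = 6765+987+34+8+5+3+2+1 = … (40 more), for 44 in all.

44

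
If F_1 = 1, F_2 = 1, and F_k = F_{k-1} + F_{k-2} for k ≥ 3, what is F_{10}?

55

Iterating the recurrence up to F_{6} = 8 and F_{5} = 5:
F_{7} = F_{6} + F_{5} = 8 + 5 = 13
F_{8} = F_{7} + F_{6} = 13 + 8 = 21
F_{9} = F_{8} + F_{7} = 21 + 13 = 34
F_{10} = F_{9} + F_{8} = 34 + 21 = 55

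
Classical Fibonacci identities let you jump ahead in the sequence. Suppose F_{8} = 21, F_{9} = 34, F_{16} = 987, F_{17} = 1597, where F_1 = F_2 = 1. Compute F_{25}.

By the addition formula F_{m+n} = F_m F_{n+1} + F_{m−1} F_n with m=9, n=16: F_{25} = 34·1597 + 21·987 = 54298 + 20727 = 75025.

75025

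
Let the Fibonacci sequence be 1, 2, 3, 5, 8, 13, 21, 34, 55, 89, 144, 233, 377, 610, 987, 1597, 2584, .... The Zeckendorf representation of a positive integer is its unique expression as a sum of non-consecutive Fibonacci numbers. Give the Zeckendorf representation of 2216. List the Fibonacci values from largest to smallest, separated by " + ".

1597 + 610 + 8 + 1

2216: greatest Fibonacci not exceeding it is 1597, leaving 619
619: greatest Fibonacci not exceeding it is 610, leaving 9
9: greatest Fibonacci not exceeding it is 8, leaving 1
1: greatest Fibonacci not exceeding it is 1, leaving 0
So 2216 = 1597 + 610 + 8 + 1, with no two terms consecutive in the sequence.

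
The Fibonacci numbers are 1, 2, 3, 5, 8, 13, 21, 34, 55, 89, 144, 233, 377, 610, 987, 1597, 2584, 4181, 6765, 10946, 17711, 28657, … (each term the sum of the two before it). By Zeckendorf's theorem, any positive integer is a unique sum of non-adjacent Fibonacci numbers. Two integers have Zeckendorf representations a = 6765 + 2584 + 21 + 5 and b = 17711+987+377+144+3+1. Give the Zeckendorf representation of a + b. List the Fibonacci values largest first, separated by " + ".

17711 + 6765 + 2584 + 987 + 377 + 144 + 21 + 8 + 1

The two numbers are 9375 and 19223, so their sum is 28598.
subtract 17711 from 28598: 10887 remains
subtract 6765 from 10887: 4122 remains
subtract 2584 from 4122: 1538 remains
subtract 987 from 1538: 551 remains
subtract 377 from 551: 174 remains
subtract 144 from 174: 30 remains
subtract 21 from 30: 9 remains
subtract 8 from 9: 1 remains
subtract 1 from 1: 0 remains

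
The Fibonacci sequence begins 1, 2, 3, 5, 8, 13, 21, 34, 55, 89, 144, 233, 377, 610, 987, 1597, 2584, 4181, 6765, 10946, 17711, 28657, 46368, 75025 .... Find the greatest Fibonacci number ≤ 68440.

46368

46368 ≤ 68440 < 75025, so the largest Fibonacci number not exceeding 68440 is 46368.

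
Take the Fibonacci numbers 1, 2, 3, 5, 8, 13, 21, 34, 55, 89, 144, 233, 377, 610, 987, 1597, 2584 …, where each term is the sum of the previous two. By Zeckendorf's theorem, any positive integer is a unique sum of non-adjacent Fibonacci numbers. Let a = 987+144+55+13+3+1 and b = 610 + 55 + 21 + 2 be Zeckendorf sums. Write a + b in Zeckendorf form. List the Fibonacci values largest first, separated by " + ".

1597 + 233 + 55 + 5 + 1

The two numbers are 1203 and 688, so their sum is 1891.
1891: greatest Fibonacci not exceeding it is 1597, leaving 294
294: greatest Fibonacci not exceeding it is 233, leaving 61
61: greatest Fibonacci not exceeding it is 55, leaving 6
6: greatest Fibonacci not exceeding it is 5, leaving 1
1: greatest Fibonacci not exceeding it is 1, leaving 0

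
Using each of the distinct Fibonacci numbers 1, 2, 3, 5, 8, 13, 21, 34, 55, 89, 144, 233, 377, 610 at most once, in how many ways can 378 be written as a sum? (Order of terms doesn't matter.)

Starting from the Zeckendorf form and repeatedly splitting a term F_k into F_{k−1} + F_{k−2} (when neither is already used) reaches every representation.
378 = 377+1 = 233+144+1 = 233+89+55+1 = 233+89+34+21+1 = 233+89+34+13+8+1 = … (1 more), for 6 in all.

6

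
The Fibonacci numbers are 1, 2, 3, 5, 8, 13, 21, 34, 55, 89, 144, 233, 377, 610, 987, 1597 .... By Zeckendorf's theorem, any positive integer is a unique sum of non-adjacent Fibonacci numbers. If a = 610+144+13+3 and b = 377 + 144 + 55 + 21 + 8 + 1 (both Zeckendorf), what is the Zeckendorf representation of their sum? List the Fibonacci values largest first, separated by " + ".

987 + 377 + 8 + 3 + 1

The two numbers are 770 and 606, so their sum is 1376.
1376: greatest Fibonacci not exceeding it is 987, leaving 389
389: greatest Fibonacci not exceeding it is 377, leaving 12
12: greatest Fibonacci not exceeding it is 8, leaving 4
4: greatest Fibonacci not exceeding it is 3, leaving 1
1: greatest Fibonacci not exceeding it is 1, leaving 0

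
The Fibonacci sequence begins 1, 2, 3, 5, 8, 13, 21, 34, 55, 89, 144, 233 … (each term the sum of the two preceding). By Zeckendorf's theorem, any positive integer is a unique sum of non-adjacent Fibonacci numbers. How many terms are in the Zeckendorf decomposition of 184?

4

Greedily peel off the largest Fibonacci term at each step:
184 − 144 = 40
40 − 34 = 6
6 − 5 = 1
1 − 1 = 0
184 = 144 + 34 + 5 + 1, which has 4 terms.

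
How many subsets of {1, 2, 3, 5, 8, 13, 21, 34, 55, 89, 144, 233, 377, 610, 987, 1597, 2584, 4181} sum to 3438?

42

Each representation comes from the Zeckendorf form by replacing some F_k with F_{k−1} + F_{k−2} where possible.
3438 = 2584+610+233+8+3 = 2584+610+233+8+2+1 = 2584+610+144+89+8+3 = 2584+610+233+5+3+2+1 = 2584+610+144+89+8+2+1 = … (37 more), for 42 in all.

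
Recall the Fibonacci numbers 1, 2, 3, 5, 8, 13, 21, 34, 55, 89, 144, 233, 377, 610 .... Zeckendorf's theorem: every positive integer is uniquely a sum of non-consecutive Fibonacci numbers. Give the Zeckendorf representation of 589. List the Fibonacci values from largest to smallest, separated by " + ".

377 + 144 + 55 + 13

589 − 377 = 212
212 − 144 = 68
68 − 55 = 13
13 − 13 = 0
So 589 = 377 + 144 + 55 + 13, with no two terms consecutive in the sequence.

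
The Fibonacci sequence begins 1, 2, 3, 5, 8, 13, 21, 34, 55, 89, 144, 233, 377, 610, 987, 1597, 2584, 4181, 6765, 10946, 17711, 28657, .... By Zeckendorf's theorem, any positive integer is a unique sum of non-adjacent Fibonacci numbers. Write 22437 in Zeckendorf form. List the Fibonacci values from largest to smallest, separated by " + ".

22437 − 17711 = 4726
4726 − 4181 = 545
545 − 377 = 168
168 − 144 = 24
24 − 21 = 3
3 − 3 = 0
So 22437 = 17711 + 4181 + 377 + 144 + 21 + 3, with no two terms consecutive in the sequence.

17711 + 4181 + 377 + 144 + 21 + 3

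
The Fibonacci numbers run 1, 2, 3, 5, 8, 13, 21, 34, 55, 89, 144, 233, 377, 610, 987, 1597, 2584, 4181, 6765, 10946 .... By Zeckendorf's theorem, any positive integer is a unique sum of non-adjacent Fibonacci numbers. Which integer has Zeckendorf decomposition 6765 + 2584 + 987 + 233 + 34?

6765 + 2584 + 987 + 233 + 34 = 10603.

10603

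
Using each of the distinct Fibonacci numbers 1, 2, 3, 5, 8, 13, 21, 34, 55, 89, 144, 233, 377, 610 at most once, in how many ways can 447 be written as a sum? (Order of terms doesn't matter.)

10

447 = 377+55+13+2 = 377+55+8+5+2 = 377+34+21+13+2 = 233+144+55+13+2 = 377+34+21+8+5+2 = … (5 more), for 10 in all.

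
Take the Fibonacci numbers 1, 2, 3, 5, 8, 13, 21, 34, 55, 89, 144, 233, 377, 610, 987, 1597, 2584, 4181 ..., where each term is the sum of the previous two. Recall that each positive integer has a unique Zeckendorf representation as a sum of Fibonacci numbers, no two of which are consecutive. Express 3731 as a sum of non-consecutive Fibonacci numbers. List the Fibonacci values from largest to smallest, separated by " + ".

3731 − 2584 = 1147
1147 − 987 = 160
160 − 144 = 16
16 − 13 = 3
3 − 3 = 0
So 3731 = 2584 + 987 + 144 + 13 + 3, with no two terms consecutive in the sequence.

2584 + 987 + 144 + 13 + 3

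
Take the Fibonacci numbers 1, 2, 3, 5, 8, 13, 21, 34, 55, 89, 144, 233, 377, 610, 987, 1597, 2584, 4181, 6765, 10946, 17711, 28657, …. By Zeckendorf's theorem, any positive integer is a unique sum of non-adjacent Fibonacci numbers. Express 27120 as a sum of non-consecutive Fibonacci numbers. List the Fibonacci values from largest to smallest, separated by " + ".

17711 + 6765 + 2584 + 55 + 5

Greedy algorithm:
27120: greatest Fibonacci not exceeding it is 17711, leaving 9409
9409: greatest Fibonacci not exceeding it is 6765, leaving 2644
2644: greatest Fibonacci not exceeding it is 2584, leaving 60
60: greatest Fibonacci not exceeding it is 55, leaving 5
5: greatest Fibonacci not exceeding it is 5, leaving 0
So 27120 = 17711 + 6765 + 2584 + 55 + 5, with no two terms consecutive in the sequence.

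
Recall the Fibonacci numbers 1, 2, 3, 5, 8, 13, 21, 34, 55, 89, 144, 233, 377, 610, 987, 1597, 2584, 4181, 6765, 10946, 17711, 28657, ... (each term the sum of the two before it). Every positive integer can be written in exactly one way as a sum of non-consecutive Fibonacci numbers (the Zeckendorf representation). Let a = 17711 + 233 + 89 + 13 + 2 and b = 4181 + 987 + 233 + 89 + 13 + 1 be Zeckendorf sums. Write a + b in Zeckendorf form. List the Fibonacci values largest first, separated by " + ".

17711 + 4181 + 1597 + 55 + 8

The two numbers are 18048 and 5504, so their sum is 23552.
Greedy algorithm:
17711 ≤ 23552 < 28657, so take 17711; remainder 5841
4181 ≤ 5841 < 6765, so take 4181; remainder 1660
1597 ≤ 1660 < 2584, so take 1597; remainder 63
55 ≤ 63 < 89, so take 55; remainder 8
8 ≤ 8 < 13, so take 8; remainder 0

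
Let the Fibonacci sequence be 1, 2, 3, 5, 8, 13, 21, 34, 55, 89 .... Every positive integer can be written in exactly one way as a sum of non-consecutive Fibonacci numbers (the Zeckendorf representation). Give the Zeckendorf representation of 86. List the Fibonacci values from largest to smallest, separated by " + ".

55 + 21 + 8 + 2

Greedy algorithm:
55 ≤ 86 < 89, so take 55; remainder 31
21 ≤ 31 < 34, so take 21; remainder 10
8 ≤ 10 < 13, so take 8; remainder 2
2 ≤ 2 < 3, so take 2; remainder 0
So 86 = 55 + 21 + 8 + 2, with no two terms consecutive in the sequence.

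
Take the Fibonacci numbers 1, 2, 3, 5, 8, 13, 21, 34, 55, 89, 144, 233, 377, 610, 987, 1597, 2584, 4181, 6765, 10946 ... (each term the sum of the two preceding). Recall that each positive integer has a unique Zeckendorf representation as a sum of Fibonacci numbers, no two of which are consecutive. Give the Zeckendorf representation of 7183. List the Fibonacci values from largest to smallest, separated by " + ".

6765 + 377 + 34 + 5 + 2

Greedily peel off the largest Fibonacci term at each step:
subtract 6765 from 7183: 418 remains
subtract 377 from 418: 41 remains
subtract 34 from 41: 7 remains
subtract 5 from 7: 2 remains
subtract 2 from 2: 0 remains
So 7183 = 6765 + 377 + 34 + 5 + 2, with no two terms consecutive in the sequence.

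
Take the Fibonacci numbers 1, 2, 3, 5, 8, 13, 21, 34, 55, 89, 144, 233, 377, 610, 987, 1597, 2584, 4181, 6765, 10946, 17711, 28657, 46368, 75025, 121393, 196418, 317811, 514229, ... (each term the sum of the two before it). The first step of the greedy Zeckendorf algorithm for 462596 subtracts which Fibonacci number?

317811

317811 ≤ 462596 < 514229, so the largest Fibonacci number not exceeding 462596 is 317811.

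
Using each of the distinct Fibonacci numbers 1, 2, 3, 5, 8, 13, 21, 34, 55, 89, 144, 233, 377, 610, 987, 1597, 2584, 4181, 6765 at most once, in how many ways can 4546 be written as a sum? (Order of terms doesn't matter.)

26

Each representation comes from the Zeckendorf form by replacing some F_k with F_{k−1} + F_{k−2} where possible.
4546 = 4181+233+89+34+8+1 = 4181+233+89+34+5+3+1 = 4181+233+89+21+13+8+1 = 2584+1597+233+89+34+8+1 = … (22 more), for 26 in all.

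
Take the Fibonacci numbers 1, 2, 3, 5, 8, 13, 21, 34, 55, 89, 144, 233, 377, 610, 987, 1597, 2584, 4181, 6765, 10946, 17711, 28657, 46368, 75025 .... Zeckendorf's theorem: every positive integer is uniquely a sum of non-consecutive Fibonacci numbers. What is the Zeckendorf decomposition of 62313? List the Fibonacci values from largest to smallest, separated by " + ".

62313 − 46368 = 15945
15945 − 10946 = 4999
4999 − 4181 = 818
818 − 610 = 208
208 − 144 = 64
64 − 55 = 9
9 − 8 = 1
1 − 1 = 0
So 62313 = 46368 + 10946 + 4181 + 610 + 144 + 55 + 8 + 1, with no two terms consecutive in the sequence.

46368 + 10946 + 4181 + 610 + 144 + 55 + 8 + 1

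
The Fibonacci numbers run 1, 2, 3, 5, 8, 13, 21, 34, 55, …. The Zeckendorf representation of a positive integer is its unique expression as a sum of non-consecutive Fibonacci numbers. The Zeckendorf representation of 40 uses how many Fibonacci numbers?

3

Greedily peel off the largest Fibonacci term at each step:
40 − 34 = 6
6 − 5 = 1
1 − 1 = 0
40 = 34 + 5 + 1, which has 3 terms.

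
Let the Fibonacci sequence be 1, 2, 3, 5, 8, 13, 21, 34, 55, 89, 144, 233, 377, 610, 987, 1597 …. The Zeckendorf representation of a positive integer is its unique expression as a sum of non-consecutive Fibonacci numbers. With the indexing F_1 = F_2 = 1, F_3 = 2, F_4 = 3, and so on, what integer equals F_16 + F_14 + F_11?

1453

F_16 + F_14 + F_11 = 987 + 377 + 89 = 1453.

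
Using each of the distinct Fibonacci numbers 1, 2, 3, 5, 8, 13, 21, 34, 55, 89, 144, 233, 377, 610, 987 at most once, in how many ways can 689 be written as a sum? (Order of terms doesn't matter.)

689 = 610+55+21+3 = 610+55+21+2+1 = 610+55+13+8+3 = 377+233+55+21+3 = 610+55+13+8+2+1 = … (19 more), for 24 in all.

24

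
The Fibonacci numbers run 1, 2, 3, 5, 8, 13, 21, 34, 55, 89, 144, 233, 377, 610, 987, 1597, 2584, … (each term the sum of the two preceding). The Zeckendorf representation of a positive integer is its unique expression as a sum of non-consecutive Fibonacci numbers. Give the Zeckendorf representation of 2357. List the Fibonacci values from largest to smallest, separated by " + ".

1597 + 610 + 144 + 5 + 1

Greedy algorithm:
largest Fibonacci ≤ 2357 is 1597; 2357 − 1597 = 760
largest Fibonacci ≤ 760 is 610; 760 − 610 = 150
largest Fibonacci ≤ 150 is 144; 150 − 144 = 6
largest Fibonacci ≤ 6 is 5; 6 − 5 = 1
largest Fibonacci ≤ 1 is 1; 1 − 1 = 0
So 2357 = 1597 + 610 + 144 + 5 + 1, with no two terms consecutive in the sequence.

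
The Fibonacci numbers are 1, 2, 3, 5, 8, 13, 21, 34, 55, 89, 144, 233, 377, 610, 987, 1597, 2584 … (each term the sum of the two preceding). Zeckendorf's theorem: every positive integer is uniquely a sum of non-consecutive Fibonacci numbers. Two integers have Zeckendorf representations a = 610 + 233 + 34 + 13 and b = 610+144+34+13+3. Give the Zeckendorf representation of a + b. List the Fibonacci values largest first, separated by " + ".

The two numbers are 890 and 804, so their sum is 1694.
Repeatedly subtract the largest Fibonacci number that fits:
1694: greatest Fibonacci not exceeding it is 1597, leaving 97
97: greatest Fibonacci not exceeding it is 89, leaving 8
8: greatest Fibonacci not exceeding it is 8, leaving 0

1597 + 89 + 8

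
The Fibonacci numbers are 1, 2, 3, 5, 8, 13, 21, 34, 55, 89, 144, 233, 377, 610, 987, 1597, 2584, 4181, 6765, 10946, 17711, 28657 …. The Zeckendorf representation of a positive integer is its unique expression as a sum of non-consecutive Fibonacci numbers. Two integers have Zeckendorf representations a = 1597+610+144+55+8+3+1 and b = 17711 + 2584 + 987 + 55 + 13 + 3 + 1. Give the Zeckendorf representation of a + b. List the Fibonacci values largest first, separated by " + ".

The two numbers are 2418 and 21354, so their sum is 23772.
Greedy algorithm:
subtract 17711 from 23772: 6061 remains
subtract 4181 from 6061: 1880 remains
subtract 1597 from 1880: 283 remains
subtract 233 from 283: 50 remains
subtract 34 from 50: 16 remains
subtract 13 from 16: 3 remains
subtract 3 from 3: 0 remains

17711 + 4181 + 1597 + 233 + 34 + 13 + 3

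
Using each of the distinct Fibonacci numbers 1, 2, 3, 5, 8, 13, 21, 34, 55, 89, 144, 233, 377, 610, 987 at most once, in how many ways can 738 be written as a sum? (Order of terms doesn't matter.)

Starting from the Zeckendorf form and repeatedly splitting a term F_k into F_{k−1} + F_{k−2} (when neither is already used) reaches every representation.
738 = 610+89+34+5 = 610+89+34+3+2 = 610+89+21+13+5 = 377+233+89+34+5 = 610+89+21+13+3+2 = … (14 more), for 19 in all.

19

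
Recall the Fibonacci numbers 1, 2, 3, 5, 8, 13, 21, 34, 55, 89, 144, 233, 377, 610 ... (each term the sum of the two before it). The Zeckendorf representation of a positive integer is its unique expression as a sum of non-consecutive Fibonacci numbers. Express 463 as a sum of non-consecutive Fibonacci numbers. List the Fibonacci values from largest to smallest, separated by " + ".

377 + 55 + 21 + 8 + 2

Greedy algorithm:
377 ≤ 463 < 610, so take 377; remainder 86
55 ≤ 86 < 89, so take 55; remainder 31
21 ≤ 31 < 34, so take 21; remainder 10
8 ≤ 10 < 13, so take 8; remainder 2
2 ≤ 2 < 3, so take 2; remainder 0
So 463 = 377 + 55 + 21 + 8 + 2, with no two terms consecutive in the sequence.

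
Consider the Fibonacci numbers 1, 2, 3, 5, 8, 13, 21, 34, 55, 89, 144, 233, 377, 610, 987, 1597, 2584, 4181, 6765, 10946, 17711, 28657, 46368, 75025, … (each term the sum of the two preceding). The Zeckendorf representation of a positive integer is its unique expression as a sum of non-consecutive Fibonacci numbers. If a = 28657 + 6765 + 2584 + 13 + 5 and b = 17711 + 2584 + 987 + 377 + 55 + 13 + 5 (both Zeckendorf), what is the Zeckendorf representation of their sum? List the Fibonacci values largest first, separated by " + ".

46368 + 10946 + 1597 + 610 + 233 + 2

The two numbers are 38024 and 21732, so their sum is 59756.
59756 − 46368 = 13388
13388 − 10946 = 2442
2442 − 1597 = 845
845 − 610 = 235
235 − 233 = 2
2 − 2 = 0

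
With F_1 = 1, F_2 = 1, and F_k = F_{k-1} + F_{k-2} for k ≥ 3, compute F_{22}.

Iterating the recurrence up to F_{14} = 377 and F_{13} = 233:
F_{15} = F_{14} + F_{13} = 377 + 233 = 610
F_{16} = F_{15} + F_{14} = 610 + 377 = 987
F_{17} = F_{16} + F_{15} = 987 + 610 = 1597
F_{18} = F_{17} + F_{16} = 1597 + 987 = 2584
F_{19} = F_{18} + F_{17} = 2584 + 1597 = 4181
F_{20} = F_{19} + F_{18} = 4181 + 2584 = 6765
F_{21} = F_{20} + F_{19} = 6765 + 4181 = 10946
F_{22} = F_{21} + F_{20} = 10946 + 6765 = 17711

17711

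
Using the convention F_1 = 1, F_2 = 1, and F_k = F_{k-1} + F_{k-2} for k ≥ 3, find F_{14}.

377

Iterating the recurrence up to F_{6} = 8 and F_{5} = 5:
F_{7} = F_{6} + F_{5} = 8 + 5 = 13
F_{8} = F_{7} + F_{6} = 13 + 8 = 21
F_{9} = F_{8} + F_{7} = 21 + 13 = 34
F_{10} = F_{9} + F_{8} = 34 + 21 = 55
F_{11} = F_{10} + F_{9} = 55 + 34 = 89
F_{12} = F_{11} + F_{10} = 89 + 55 = 144
F_{13} = F_{12} + F_{11} = 144 + 89 = 233
F_{14} = F_{13} + F_{12} = 233 + 144 = 377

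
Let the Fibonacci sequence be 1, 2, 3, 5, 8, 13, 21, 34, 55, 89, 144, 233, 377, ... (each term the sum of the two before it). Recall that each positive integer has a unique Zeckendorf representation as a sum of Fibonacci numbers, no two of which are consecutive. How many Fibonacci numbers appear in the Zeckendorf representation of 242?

Greedily peel off the largest Fibonacci term at each step:
242 − 233 = 9
9 − 8 = 1
1 − 1 = 0
242 = 233 + 8 + 1, which has 3 terms.

3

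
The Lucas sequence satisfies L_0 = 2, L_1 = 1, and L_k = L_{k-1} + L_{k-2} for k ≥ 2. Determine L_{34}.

12752043

Iterating the recurrence up to L_{29} = 1149851 and L_{28} = 710647:
L_{30} = L_{29} + L_{28} = 1149851 + 710647 = 1860498
L_{31} = L_{30} + L_{29} = 1860498 + 1149851 = 3010349
L_{32} = L_{31} + L_{30} = 3010349 + 1860498 = 4870847
L_{33} = L_{32} + L_{31} = 4870847 + 3010349 = 7881196
L_{34} = L_{33} + L_{32} = 7881196 + 4870847 = 12752043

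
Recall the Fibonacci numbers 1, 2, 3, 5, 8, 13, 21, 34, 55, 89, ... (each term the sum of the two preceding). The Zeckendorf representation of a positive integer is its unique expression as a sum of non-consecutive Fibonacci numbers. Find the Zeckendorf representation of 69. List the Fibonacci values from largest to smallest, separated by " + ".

69 − 55 = 14
14 − 13 = 1
1 − 1 = 0
So 69 = 55 + 13 + 1, with no two terms consecutive in the sequence.

55 + 13 + 1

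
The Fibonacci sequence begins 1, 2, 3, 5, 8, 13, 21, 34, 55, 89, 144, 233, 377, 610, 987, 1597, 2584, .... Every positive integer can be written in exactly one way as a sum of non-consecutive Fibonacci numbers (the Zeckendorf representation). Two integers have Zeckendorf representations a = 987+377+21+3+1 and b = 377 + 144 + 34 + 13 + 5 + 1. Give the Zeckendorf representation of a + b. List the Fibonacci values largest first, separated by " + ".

1597 + 233 + 89 + 34 + 8 + 2

The two numbers are 1389 and 574, so their sum is 1963.
subtract 1597 from 1963: 366 remains
subtract 233 from 366: 133 remains
subtract 89 from 133: 44 remains
subtract 34 from 44: 10 remains
subtract 8 from 10: 2 remains
subtract 2 from 2: 0 remains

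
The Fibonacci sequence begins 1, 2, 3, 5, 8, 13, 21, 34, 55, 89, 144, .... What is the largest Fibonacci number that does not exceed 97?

89

89 ≤ 97 < 144, so the largest Fibonacci number not exceeding 97 is 89.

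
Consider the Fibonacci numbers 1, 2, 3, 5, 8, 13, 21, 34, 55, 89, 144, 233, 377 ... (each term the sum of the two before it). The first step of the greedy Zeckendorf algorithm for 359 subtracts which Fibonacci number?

233 ≤ 359 < 377, so the largest Fibonacci number not exceeding 359 is 233.

233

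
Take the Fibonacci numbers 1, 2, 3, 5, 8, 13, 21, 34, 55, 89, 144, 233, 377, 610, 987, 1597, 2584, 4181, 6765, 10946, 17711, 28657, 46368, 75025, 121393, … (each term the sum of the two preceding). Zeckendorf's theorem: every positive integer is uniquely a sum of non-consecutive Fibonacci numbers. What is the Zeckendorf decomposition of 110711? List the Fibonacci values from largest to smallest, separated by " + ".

75025 + 28657 + 6765 + 233 + 21 + 8 + 2

75025 ≤ 110711 < 121393, so take 75025; remainder 35686
28657 ≤ 35686 < 46368, so take 28657; remainder 7029
6765 ≤ 7029 < 10946, so take 6765; remainder 264
233 ≤ 264 < 377, so take 233; remainder 31
21 ≤ 31 < 34, so take 21; remainder 10
8 ≤ 10 < 13, so take 8; remainder 2
2 ≤ 2 < 3, so take 2; remainder 0
So 110711 = 75025 + 28657 + 6765 + 233 + 21 + 8 + 2, with no two terms consecutive in the sequence.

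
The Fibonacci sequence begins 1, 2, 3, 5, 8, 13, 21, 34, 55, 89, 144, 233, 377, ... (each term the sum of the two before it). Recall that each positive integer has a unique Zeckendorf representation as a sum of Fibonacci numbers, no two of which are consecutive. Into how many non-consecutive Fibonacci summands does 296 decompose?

subtract 233 from 296: 63 remains
subtract 55 from 63: 8 remains
subtract 8 from 8: 0 remains
296 = 233 + 55 + 8, which has 3 terms.

3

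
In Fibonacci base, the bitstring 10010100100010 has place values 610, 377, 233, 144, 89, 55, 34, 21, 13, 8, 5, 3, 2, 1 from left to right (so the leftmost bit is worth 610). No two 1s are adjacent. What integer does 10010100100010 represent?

Summing the place values of the 1 bits: 610 + 144 + 55 + 13 + 2 = 824.

824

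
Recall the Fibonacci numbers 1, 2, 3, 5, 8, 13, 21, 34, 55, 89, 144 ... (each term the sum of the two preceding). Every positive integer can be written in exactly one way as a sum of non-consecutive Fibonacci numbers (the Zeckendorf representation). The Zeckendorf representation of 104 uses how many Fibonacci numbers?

3

Greedy algorithm:
89 ≤ 104 < 144, so take 89; remainder 15
13 ≤ 15 < 21, so take 13; remainder 2
2 ≤ 2 < 3, so take 2; remainder 0
104 = 89 + 13 + 2, which has 3 terms.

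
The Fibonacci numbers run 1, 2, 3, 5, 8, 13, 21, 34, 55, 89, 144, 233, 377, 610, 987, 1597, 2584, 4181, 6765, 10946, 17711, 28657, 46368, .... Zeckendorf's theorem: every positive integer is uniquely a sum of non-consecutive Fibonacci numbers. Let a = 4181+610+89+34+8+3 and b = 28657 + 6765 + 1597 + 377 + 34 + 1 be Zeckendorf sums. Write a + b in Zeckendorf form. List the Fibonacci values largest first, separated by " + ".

28657 + 10946 + 2584 + 144 + 21 + 3 + 1

The two numbers are 4925 and 37431, so their sum is 42356.
Greedy algorithm:
28657 ≤ 42356 < 46368, so take 28657; remainder 13699
10946 ≤ 13699 < 17711, so take 10946; remainder 2753
2584 ≤ 2753 < 4181, so take 2584; remainder 169
144 ≤ 169 < 233, so take 144; remainder 25
21 ≤ 25 < 34, so take 21; remainder 4
3 ≤ 4 < 5, so take 3; remainder 1
1 ≤ 1 < 2, so take 1; remainder 0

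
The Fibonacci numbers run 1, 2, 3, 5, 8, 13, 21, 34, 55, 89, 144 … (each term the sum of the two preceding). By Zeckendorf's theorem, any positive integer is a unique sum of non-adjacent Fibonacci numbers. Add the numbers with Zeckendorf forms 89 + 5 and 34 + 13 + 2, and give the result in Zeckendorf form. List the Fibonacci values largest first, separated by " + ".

The two numbers are 94 and 49, so their sum is 143.
Greedily peel off the largest Fibonacci term at each step:
143: greatest Fibonacci not exceeding it is 89, leaving 54
54: greatest Fibonacci not exceeding it is 34, leaving 20
20: greatest Fibonacci not exceeding it is 13, leaving 7
7: greatest Fibonacci not exceeding it is 5, leaving 2
2: greatest Fibonacci not exceeding it is 2, leaving 0

89 + 34 + 13 + 5 + 2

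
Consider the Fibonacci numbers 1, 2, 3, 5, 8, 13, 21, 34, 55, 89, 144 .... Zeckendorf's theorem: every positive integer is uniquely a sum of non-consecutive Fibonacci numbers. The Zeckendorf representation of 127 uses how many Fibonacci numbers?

Greedily peel off the largest Fibonacci term at each step:
89 ≤ 127 < 144, so take 89; remainder 38
34 ≤ 38 < 55, so take 34; remainder 4
3 ≤ 4 < 5, so take 3; remainder 1
1 ≤ 1 < 2, so take 1; remainder 0
127 = 89 + 34 + 3 + 1, which has 4 terms.

4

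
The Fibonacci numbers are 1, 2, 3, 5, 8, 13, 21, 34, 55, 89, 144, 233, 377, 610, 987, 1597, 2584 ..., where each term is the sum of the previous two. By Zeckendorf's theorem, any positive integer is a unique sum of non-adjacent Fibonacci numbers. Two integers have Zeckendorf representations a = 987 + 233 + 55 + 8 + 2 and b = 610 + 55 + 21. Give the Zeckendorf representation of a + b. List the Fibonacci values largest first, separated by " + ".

The two numbers are 1285 and 686, so their sum is 1971.
1597 ≤ 1971 < 2584, so take 1597; remainder 374
233 ≤ 374 < 377, so take 233; remainder 141
89 ≤ 141 < 144, so take 89; remainder 52
34 ≤ 52 < 55, so take 34; remainder 18
13 ≤ 18 < 21, so take 13; remainder 5
5 ≤ 5 < 8, so take 5; remainder 0

1597 + 233 + 89 + 34 + 13 + 5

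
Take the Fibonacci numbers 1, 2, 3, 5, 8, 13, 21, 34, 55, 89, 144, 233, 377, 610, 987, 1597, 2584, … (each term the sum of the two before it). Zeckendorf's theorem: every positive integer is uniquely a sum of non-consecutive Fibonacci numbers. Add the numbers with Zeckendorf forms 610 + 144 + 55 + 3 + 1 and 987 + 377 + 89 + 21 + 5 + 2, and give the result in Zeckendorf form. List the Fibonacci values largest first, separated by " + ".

The two numbers are 813 and 1481, so their sum is 2294.
Greedily peel off the largest Fibonacci term at each step:
take 1597 (≤ 2294); 2294 − 1597 = 697
take 610 (≤ 697); 697 − 610 = 87
take 55 (≤ 87); 87 − 55 = 32
take 21 (≤ 32); 32 − 21 = 11
take 8 (≤ 11); 11 − 8 = 3
take 3 (≤ 3); 3 − 3 = 0

1597 + 610 + 55 + 21 + 8 + 3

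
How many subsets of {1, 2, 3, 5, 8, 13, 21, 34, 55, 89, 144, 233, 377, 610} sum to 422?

Starting from the Zeckendorf form and repeatedly splitting a term F_k into F_{k−1} + F_{k−2} (when neither is already used) reaches every representation.
422 = 377+34+8+3 = 377+34+8+2+1 = 377+21+13+8+3 = … (15 more), for 18 in all.

18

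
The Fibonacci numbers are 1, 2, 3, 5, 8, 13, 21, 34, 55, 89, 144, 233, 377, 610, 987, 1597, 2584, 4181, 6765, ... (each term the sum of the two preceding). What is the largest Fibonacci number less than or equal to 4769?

4181 ≤ 4769 < 6765, so the largest Fibonacci number not exceeding 4769 is 4181.

4181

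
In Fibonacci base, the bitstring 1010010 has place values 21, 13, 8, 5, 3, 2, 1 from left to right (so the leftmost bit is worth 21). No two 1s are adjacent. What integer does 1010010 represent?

31

Summing the place values of the 1 bits: 21 + 8 + 2 = 31.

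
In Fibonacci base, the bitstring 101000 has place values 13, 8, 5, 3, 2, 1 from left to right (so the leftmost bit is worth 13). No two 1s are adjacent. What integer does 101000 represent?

Summing the place values of the 1 bits: 13 + 5 = 18.

18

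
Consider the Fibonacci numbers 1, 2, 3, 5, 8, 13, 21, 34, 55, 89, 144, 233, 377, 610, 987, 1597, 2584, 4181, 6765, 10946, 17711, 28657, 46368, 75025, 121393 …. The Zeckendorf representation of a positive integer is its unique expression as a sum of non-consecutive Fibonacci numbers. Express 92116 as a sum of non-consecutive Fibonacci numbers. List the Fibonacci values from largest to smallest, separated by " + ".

largest Fibonacci ≤ 92116 is 75025; 92116 − 75025 = 17091
largest Fibonacci ≤ 17091 is 10946; 17091 − 10946 = 6145
largest Fibonacci ≤ 6145 is 4181; 6145 − 4181 = 1964
largest Fibonacci ≤ 1964 is 1597; 1964 − 1597 = 367
largest Fibonacci ≤ 367 is 233; 367 − 233 = 134
largest Fibonacci ≤ 134 is 89; 134 − 89 = 45
largest Fibonacci ≤ 45 is 34; 45 − 34 = 11
largest Fibonacci ≤ 11 is 8; 11 − 8 = 3
largest Fibonacci ≤ 3 is 3; 3 − 3 = 0
So 92116 = 75025 + 10946 + 4181 + 1597 + 233 + 89 + 34 + 8 + 3, with no two terms consecutive in the sequence.

75025 + 10946 + 4181 + 1597 + 233 + 89 + 34 + 8 + 3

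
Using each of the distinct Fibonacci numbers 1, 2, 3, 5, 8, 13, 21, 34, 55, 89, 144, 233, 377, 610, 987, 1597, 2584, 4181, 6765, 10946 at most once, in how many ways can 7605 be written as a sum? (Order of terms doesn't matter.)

Each representation comes from the Zeckendorf form by replacing some F_k with F_{k−1} + F_{k−2} where possible.
7605 = 6765+610+144+55+21+8+2 = 6765+610+144+55+21+5+3+2 = 6765+377+233+144+55+21+8+2 = 4181+2584+610+144+55+21+8+2 = … (26 more), for 30 in all.

30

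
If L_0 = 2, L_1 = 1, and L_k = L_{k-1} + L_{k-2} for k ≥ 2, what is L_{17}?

Iterating the recurrence up to L_{10} = 123 and L_{9} = 76:
L_{11} = L_{10} + L_{9} = 123 + 76 = 199
L_{12} = L_{11} + L_{10} = 199 + 123 = 322
L_{13} = L_{12} + L_{11} = 322 + 199 = 521
L_{14} = L_{13} + L_{12} = 521 + 322 = 843
L_{15} = L_{14} + L_{13} = 843 + 521 = 1364
L_{16} = L_{15} + L_{14} = 1364 + 843 = 2207
L_{17} = L_{16} + L_{15} = 2207 + 1364 = 3571

3571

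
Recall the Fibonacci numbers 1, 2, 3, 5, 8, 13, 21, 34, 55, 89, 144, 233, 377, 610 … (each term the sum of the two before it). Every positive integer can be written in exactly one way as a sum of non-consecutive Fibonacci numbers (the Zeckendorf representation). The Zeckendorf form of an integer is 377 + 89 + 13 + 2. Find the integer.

377 + 89 + 13 + 2 = 481.

481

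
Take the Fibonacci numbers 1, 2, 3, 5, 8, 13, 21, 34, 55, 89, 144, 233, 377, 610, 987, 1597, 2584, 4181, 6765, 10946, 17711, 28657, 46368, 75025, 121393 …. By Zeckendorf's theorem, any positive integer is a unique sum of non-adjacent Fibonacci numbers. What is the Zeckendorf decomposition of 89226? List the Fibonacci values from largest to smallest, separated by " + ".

75025 + 10946 + 2584 + 610 + 55 + 5 + 1

75025 ≤ 89226 < 121393, so take 75025; remainder 14201
10946 ≤ 14201 < 17711, so take 10946; remainder 3255
2584 ≤ 3255 < 4181, so take 2584; remainder 671
610 ≤ 671 < 987, so take 610; remainder 61
55 ≤ 61 < 89, so take 55; remainder 6
5 ≤ 6 < 8, so take 5; remainder 1
1 ≤ 1 < 2, so take 1; remainder 0
So 89226 = 75025 + 10946 + 2584 + 610 + 55 + 5 + 1, with no two terms consecutive in the sequence.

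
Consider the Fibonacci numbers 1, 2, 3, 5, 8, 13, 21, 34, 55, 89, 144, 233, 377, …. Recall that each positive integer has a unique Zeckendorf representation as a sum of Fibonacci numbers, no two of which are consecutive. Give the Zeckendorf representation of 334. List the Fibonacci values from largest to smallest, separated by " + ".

233 + 89 + 8 + 3 + 1

Greedily peel off the largest Fibonacci term at each step:
334 − 233 = 101
101 − 89 = 12
12 − 8 = 4
4 − 3 = 1
1 − 1 = 0
So 334 = 233 + 89 + 8 + 3 + 1, with no two terms consecutive in the sequence.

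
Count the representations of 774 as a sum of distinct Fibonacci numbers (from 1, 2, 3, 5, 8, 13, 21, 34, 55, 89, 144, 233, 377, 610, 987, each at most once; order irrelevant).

Each representation comes from the Zeckendorf form by replacing some F_k with F_{k−1} + F_{k−2} where possible.
774 = 610+144+13+5+2 = 610+89+55+13+5+2 = 377+233+144+13+5+2 = … (3 more), for 6 in all.

6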